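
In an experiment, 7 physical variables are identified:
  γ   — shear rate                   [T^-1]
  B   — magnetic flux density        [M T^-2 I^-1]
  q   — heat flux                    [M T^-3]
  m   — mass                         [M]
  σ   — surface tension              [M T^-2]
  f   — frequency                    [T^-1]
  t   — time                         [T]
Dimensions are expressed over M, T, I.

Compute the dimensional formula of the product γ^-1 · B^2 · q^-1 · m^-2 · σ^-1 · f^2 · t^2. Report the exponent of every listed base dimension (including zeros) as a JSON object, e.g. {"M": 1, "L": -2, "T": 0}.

{"M": -2, "T": 2, "I": -2}

Exponent matrix [M,T,I] × [γ,B,q,m,σ,f,t]:
  M: [ 0  1  1  1  1  0  0]
  T: [-1 -2 -3  0 -2 -1  1]
  I: [ 0 -1  0  0  0  0  0]
  [M]: (-1)·0+(2)·1+(-1)·1+(-2)·1+(-1)·1+(2)·0+(2)·0 = -2
  [T]: (-1)·-1+(2)·-2+(-1)·-3+(-2)·0+(-1)·-2+(2)·-1+(2)·1 = 2
  [I]: (-1)·0+(2)·-1+(-1)·0+(-2)·0+(-1)·0+(2)·0+(2)·0 = -2
⇒ M^-2 T^2 I^-2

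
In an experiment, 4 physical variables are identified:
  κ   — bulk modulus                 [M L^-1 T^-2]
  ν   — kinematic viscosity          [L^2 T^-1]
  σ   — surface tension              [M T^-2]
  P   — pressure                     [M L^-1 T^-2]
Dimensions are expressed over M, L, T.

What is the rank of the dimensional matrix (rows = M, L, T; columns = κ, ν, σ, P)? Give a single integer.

Exponent matrix [M,L,T] × [κ,ν,σ,P]:
  M: [ 1  0  1  1]
  L: [-1  2  0 -1]
  T: [-2 -1 -2 -2]
Echelon form has 3 nonzero rows (pivots: κ,ν,σ)

3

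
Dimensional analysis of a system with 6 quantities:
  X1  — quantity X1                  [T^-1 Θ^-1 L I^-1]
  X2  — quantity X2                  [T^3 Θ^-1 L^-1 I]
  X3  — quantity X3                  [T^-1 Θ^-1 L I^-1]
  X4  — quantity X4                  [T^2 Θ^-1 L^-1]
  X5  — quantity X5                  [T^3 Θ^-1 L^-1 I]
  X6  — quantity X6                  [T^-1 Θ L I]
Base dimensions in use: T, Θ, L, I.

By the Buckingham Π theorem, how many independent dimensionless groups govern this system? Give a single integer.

3

Dimensional matrix (T×Θ×L×I by X1×X2×X3×X4×X5×X6):
  T: [-1  3 -1  2  3 -1]
  Θ: [-1 -1 -1 -1 -1  1]
  L: [ 1 -1  1 -1 -1  1]
  I: [-1  1 -1  0  1  1]
RREF → pivots at {X1,X2,X4} ⇒ r = 3
6 vars − rank 3 = 3 Π groups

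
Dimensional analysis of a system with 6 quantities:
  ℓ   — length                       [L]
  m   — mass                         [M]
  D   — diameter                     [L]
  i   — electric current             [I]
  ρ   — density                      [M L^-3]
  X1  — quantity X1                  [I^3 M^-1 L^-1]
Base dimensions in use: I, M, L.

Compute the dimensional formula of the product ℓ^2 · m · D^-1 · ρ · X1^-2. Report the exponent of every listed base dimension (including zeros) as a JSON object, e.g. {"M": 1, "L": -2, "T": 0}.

Exponent matrix [I,M,L] × [ℓ,m,D,i,ρ,X1]:
  I: [ 0  0  0  1  0  3]
  M: [ 0  1  0  0  1 -1]
  L: [ 1  0  1  0 -3 -1]
  [I]: (2)·0+(1)·0+(-1)·0+(1)·0+(-2)·3 = -6
  [M]: (2)·0+(1)·1+(-1)·0+(1)·1+(-2)·-1 = 4
  [L]: (2)·1+(1)·0+(-1)·1+(1)·-3+(-2)·-1 = 0
⇒ I^-6 M^4

{"I": -6, "M": 4, "L": 0}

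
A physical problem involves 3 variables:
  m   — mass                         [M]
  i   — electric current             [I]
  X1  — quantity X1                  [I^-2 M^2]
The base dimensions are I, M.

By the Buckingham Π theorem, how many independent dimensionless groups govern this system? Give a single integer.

Write exponents as rows I,M / cols m,i,X1:
  I: [ 0  1 -2]
  M: [ 1  0  2]
Row reduction gives pivot columns m,i; rank = 2
3 vars − rank 2 = 1 Π group

1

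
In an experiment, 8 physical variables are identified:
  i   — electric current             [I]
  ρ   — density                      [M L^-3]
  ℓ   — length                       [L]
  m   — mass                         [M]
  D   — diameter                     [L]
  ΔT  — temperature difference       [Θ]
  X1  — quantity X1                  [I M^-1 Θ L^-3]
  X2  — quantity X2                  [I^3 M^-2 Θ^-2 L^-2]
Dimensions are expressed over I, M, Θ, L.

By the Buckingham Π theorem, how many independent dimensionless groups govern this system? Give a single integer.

4

Write exponents as rows I,M,Θ,L / cols i,ρ,ℓ,m,D,ΔT,X1,X2:
  I: [ 1  0  0  0  0  0  1  3]
  M: [ 0  1  0  1  0  0 -1 -2]
  Θ: [ 0  0  0  0  0  1  1 -2]
  L: [ 0 -3  1  0  1  0 -3 -2]
Row reduction gives pivot columns i,ρ,ℓ,ΔT; rank = 4
n=8, r=4 ⇒ 4 dimensionless groups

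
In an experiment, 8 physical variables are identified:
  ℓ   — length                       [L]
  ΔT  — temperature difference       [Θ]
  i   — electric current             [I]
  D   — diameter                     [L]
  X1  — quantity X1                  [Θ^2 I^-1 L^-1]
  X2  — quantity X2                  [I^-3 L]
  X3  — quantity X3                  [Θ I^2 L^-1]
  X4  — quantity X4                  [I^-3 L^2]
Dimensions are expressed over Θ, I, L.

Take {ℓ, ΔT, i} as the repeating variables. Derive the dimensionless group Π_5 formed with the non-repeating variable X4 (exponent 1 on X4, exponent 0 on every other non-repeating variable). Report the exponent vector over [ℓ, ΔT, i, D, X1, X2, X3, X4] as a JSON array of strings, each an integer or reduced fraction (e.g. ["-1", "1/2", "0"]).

Write exponents as rows Θ,I,L / cols ℓ,ΔT,i,D,X1,X2,X3,X4:
  Θ: [ 0  1  0  0  2  0  1  0]
  I: [ 0  0  1  0 -1 -3  2 -3]
  L: [ 1  0  0  1 -1  1 -1  2]
RREF → pivots at {ℓ,ΔT,i} ⇒ r = 3
Repeat: ℓ,ΔT,i; free: D,X1,X2,X3,X4
RREF:
  r0: [   1    0    0    1   -1    1   -1    2]
  r1: [   0    1    0    0    2    0    1    0]
  r2: [   0    0    1    0   -1   -3    2   -3]
Fix exponent of X4 at 1, D at 0, X1 at 0, X2 at 0, X3 at 0; solve each RREF row for its pivot's exponent:
  r0: exp(ℓ) + (2)·1 = 0 ⇒ exp(ℓ) = -2
  r1: exp(ΔT) + (0)·1 = 0 ⇒ exp(ΔT) = 0
  r2: exp(i) + (-3)·1 = 0 ⇒ exp(i) = 3
Π_5 = ℓ^-2 · i^3 · X4

["-2", "0", "3", "0", "0", "0", "0", "1"]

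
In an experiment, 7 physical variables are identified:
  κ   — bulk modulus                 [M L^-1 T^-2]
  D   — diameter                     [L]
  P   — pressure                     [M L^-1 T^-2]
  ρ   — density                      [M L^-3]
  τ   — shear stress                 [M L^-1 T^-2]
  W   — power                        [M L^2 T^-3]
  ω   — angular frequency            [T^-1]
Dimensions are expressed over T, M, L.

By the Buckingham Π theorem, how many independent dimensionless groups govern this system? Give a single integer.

4

Dimensional matrix (T×M×L by κ×D×P×ρ×τ×W×ω):
  T: [-2  0 -2  0 -2 -3 -1]
  M: [ 1  0  1  1  1  1  0]
  L: [-1  1 -1 -3 -1  2  0]
RREF → pivots at {κ,D,ρ} ⇒ r = 3
Π count = n − r = 7 − 3 = 4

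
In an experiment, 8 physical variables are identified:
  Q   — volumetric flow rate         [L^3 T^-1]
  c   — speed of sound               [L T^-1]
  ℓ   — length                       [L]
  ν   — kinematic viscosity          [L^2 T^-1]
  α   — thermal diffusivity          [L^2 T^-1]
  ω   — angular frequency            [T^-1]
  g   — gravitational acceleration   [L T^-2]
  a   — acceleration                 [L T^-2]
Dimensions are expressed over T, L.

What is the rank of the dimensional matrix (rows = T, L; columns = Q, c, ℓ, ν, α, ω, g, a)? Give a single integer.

Exponent matrix [T,L] × [Q,c,ℓ,ν,α,ω,g,a]:
  T: [-1 -1  0 -1 -1 -1 -2 -2]
  L: [ 3  1  1  2  2  0  1  1]
RREF → pivots at {Q,c} ⇒ r = 2

2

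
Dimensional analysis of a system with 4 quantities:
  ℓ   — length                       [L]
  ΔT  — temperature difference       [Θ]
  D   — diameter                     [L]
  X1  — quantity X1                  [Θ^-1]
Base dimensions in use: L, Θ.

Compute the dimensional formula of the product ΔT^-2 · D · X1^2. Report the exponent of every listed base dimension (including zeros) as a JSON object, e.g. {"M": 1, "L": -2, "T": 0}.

Dimensional matrix (L×Θ by ℓ×ΔT×D×X1):
  L: [ 1  0  1  0]
  Θ: [ 0  1  0 -1]
  [L]: (-2)·0+(1)·1+(2)·0 = 1
  [Θ]: (-2)·1+(1)·0+(2)·-1 = -4
⇒ L Θ^-4

{"L": 1, "Θ": -4}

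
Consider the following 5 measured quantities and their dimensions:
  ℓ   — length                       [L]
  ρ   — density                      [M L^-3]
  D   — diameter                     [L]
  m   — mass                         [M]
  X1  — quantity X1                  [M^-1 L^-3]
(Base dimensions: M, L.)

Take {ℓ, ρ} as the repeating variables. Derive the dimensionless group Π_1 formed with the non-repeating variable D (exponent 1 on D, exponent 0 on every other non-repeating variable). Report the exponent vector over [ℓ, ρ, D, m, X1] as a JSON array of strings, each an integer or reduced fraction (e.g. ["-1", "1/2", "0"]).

Dimensional matrix (M×L by ℓ×ρ×D×m×X1):
  M: [ 0  1  0  1 -1]
  L: [ 1 -3  1  0 -3]
Echelon form has 2 nonzero rows (pivots: ℓ,ρ)
Repeat: ℓ,ρ; free: D,m,X1
RREF:
  r0: [   1    0    1    3   -6]
  r1: [   0    1    0    1   -1]
Fix exponent of D at 1, m at 0, X1 at 0; solve each RREF row for its pivot's exponent:
  r0: exp(ℓ) + (1)·1 = 0 ⇒ exp(ℓ) = -1
  r1: exp(ρ) + (0)·1 = 0 ⇒ exp(ρ) = 0
Π_1 = ℓ^-1 · D

["-1", "0", "1", "0", "0"]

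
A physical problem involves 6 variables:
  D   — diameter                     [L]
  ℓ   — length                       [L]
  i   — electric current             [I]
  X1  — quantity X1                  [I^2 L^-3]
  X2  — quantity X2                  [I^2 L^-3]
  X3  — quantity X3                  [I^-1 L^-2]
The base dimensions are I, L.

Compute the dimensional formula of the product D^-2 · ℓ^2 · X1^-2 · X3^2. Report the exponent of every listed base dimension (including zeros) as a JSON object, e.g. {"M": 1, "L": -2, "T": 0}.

Write exponents as rows I,L / cols D,ℓ,i,X1,X2,X3:
  I: [ 0  0  1  2  2 -1]
  L: [ 1  1  0 -3 -3 -2]
  [I]: (-2)·0+(2)·0+(-2)·2+(2)·-1 = -6
  [L]: (-2)·1+(2)·1+(-2)·-3+(2)·-2 = 2
⇒ I^-6 L^2

{"I": -6, "L": 2}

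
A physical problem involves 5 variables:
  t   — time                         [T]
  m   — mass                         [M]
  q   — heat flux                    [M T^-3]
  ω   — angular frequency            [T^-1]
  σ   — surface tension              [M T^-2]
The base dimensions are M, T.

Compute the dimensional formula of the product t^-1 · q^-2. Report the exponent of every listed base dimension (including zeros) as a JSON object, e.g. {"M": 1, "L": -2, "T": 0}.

Dimensional matrix (M×T by t×m×q×ω×σ):
  M: [ 0  1  1  0  1]
  T: [ 1  0 -3 -1 -2]
  [M]: (-1)·0+(-2)·1 = -2
  [T]: (-1)·1+(-2)·-3 = 5
⇒ M^-2 T^5

{"M": -2, "T": 5}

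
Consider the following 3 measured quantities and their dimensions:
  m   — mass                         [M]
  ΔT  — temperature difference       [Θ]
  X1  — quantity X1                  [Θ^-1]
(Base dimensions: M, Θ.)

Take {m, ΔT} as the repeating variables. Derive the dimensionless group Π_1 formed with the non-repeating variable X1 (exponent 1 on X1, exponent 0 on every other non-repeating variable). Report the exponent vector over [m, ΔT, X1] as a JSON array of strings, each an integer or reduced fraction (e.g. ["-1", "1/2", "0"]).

Dimensional matrix (M×Θ by m×ΔT×X1):
  M: [ 1  0  0]
  Θ: [ 0  1 -1]
Echelon form has 2 nonzero rows (pivots: m,ΔT)
Pivot set = {m,ΔT}, free = {X1}
RREF:
  r0: [   1    0    0]
  r1: [   0    1   -1]
Fix exponent of X1 at 1; solve each RREF row for its pivot's exponent:
  r0: exp(m) + (0)·1 = 0 ⇒ exp(m) = 0
  r1: exp(ΔT) + (-1)·1 = 0 ⇒ exp(ΔT) = 1
Π_1 = ΔT · X1

["0", "1", "1"]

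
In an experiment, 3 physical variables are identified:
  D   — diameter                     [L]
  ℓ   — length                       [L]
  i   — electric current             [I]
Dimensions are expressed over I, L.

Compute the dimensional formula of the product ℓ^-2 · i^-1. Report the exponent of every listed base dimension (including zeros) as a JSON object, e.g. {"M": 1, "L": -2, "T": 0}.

{"I": -1, "L": -2}

Write exponents as rows I,L / cols D,ℓ,i:
  I: [ 0  0  1]
  L: [ 1  1  0]
  [I]: (-2)·0+(-1)·1 = -1
  [L]: (-2)·1+(-1)·0 = -2
⇒ I^-1 L^-2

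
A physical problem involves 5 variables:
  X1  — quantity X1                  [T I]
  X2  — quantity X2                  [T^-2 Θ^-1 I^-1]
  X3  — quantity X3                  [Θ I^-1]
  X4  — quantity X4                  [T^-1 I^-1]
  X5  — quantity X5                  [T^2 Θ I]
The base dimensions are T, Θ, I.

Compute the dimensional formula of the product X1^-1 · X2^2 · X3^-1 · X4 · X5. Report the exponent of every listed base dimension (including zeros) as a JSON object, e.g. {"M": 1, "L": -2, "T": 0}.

{"T": -4, "Θ": -2, "I": -2}

Exponent matrix [T,Θ,I] × [X1,X2,X3,X4,X5]:
  T: [ 1 -2  0 -1  2]
  Θ: [ 0 -1  1  0  1]
  I: [ 1 -1 -1 -1  1]
  [T]: (-1)·1+(2)·-2+(-1)·0+(1)·-1+(1)·2 = -4
  [Θ]: (-1)·0+(2)·-1+(-1)·1+(1)·0+(1)·1 = -2
  [I]: (-1)·1+(2)·-1+(-1)·-1+(1)·-1+(1)·1 = -2
⇒ T^-4 Θ^-2 I^-2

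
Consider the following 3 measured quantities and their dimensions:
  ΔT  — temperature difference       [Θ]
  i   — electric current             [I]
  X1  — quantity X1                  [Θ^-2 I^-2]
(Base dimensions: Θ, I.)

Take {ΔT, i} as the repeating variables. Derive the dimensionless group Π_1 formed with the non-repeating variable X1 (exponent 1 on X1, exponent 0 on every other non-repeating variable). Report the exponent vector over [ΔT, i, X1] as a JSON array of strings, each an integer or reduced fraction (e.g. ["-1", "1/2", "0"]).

Write exponents as rows Θ,I / cols ΔT,i,X1:
  Θ: [ 1  0 -2]
  I: [ 0  1 -2]
Echelon form has 2 nonzero rows (pivots: ΔT,i)
Pivot set = {ΔT,i}, free = {X1}
RREF:
  r0: [   1    0   -2]
  r1: [   0    1   -2]
Fix exponent of X1 at 1; solve each RREF row for its pivot's exponent:
  r0: exp(ΔT) + (-2)·1 = 0 ⇒ exp(ΔT) = 2
  r1: exp(i) + (-2)·1 = 0 ⇒ exp(i) = 2
Π_1 = ΔT^2 · i^2 · X1

["2", "2", "1"]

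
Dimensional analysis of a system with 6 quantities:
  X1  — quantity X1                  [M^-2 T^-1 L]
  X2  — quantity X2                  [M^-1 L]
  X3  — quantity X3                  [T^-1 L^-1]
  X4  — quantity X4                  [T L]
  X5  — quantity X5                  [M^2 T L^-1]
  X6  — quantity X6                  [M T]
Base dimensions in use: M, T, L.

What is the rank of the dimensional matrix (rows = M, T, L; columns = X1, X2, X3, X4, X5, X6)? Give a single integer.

2

Write exponents as rows M,T,L / cols X1,X2,X3,X4,X5,X6:
  M: [-2 -1  0  0  2  1]
  T: [-1  0 -1  1  1  1]
  L: [ 1  1 -1  1 -1  0]
RREF → pivots at {X1,X2} ⇒ r = 2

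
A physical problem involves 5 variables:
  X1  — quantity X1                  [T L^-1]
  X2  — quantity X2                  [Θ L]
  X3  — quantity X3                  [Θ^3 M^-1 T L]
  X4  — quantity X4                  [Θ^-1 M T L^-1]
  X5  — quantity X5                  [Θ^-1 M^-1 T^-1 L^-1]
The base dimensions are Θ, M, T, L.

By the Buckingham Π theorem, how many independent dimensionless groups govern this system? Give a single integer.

Dimensional matrix (Θ×M×T×L by X1×X2×X3×X4×X5):
  Θ: [ 0  1  3 -1 -1]
  M: [ 0  0 -1  1 -1]
  T: [ 1  0  1  1 -1]
  L: [-1  1  1 -1 -1]
Row reduction gives pivot columns X1,X2,X3; rank = 3
n=5, r=3 ⇒ 2 dimensionless groups

2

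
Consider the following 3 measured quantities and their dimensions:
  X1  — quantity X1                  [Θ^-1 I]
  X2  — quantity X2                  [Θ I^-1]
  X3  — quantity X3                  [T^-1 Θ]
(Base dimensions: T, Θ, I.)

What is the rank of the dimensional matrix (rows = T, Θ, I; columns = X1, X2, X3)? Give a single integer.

Exponent matrix [T,Θ,I] × [X1,X2,X3]:
  T: [ 0  0 -1]
  Θ: [-1  1  1]
  I: [ 1 -1  0]
RREF → pivots at {X1,X3} ⇒ r = 2

2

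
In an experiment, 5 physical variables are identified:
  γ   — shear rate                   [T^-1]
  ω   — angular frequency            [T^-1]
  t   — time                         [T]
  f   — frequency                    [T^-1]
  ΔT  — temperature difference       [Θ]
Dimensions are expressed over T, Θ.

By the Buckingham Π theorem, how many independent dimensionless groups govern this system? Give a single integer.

Exponent matrix [T,Θ] × [γ,ω,t,f,ΔT]:
  T: [-1 -1  1 -1  0]
  Θ: [ 0  0  0  0  1]
Echelon form has 2 nonzero rows (pivots: γ,ΔT)
n=5, r=2 ⇒ 3 dimensionless groups

3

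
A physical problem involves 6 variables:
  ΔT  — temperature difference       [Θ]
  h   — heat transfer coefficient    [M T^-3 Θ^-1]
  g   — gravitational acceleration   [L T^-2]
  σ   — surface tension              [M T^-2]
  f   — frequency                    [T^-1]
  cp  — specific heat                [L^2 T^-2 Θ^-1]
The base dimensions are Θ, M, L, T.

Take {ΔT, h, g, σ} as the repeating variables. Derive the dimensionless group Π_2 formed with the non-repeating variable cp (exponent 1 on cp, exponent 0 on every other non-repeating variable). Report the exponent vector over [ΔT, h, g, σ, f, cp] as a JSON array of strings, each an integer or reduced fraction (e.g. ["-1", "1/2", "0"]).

["3", "2", "-2", "-2", "0", "1"]

Dimensional matrix (Θ×M×L×T by ΔT×h×g×σ×f×cp):
  Θ: [ 1 -1  0  0  0 -1]
  M: [ 0  1  0  1  0  0]
  L: [ 0  0  1  0  0  2]
  T: [ 0 -3 -2 -2 -1 -2]
RREF → pivots at {ΔT,h,g,σ} ⇒ r = 4
Pivot set = {ΔT,h,g,σ}, free = {f,cp}
RREF:
  r0: [   1    0    0    0    1   -3]
  r1: [   0    1    0    0    1   -2]
  r2: [   0    0    1    0    0    2]
  r3: [   0    0    0    1   -1    2]
Fix exponent of cp at 1, f at 0; solve each RREF row for its pivot's exponent:
  r0: exp(ΔT) + (-3)·1 = 0 ⇒ exp(ΔT) = 3
  r1: exp(h) + (-2)·1 = 0 ⇒ exp(h) = 2
  r2: exp(g) + (2)·1 = 0 ⇒ exp(g) = -2
  r3: exp(σ) + (2)·1 = 0 ⇒ exp(σ) = -2
Π_2 = ΔT^3 · h^2 · g^-2 · σ^-2 · cp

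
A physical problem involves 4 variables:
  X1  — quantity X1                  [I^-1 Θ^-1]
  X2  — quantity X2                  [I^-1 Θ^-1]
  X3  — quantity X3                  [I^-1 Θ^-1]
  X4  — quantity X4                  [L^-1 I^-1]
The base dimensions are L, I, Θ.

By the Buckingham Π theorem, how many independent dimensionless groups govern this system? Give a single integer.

Exponent matrix [L,I,Θ] × [X1,X2,X3,X4]:
  L: [ 0  0  0 -1]
  I: [-1 -1 -1 -1]
  Θ: [-1 -1 -1  0]
RREF → pivots at {X1,X4} ⇒ r = 2
4 vars − rank 2 = 2 Π groups

2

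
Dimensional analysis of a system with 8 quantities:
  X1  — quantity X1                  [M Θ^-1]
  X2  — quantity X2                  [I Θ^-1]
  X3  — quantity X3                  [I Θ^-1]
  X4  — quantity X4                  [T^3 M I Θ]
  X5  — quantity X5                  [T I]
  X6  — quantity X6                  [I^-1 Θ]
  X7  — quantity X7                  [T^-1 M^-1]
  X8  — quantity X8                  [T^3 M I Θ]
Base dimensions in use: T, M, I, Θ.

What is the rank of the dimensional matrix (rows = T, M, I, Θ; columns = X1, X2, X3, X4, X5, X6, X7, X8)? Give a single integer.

3

Dimensional matrix (T×M×I×Θ by X1×X2×X3×X4×X5×X6×X7×X8):
  T: [ 0  0  0  3  1  0 -1  3]
  M: [ 1  0  0  1  0  0 -1  1]
  I: [ 0  1  1  1  1 -1  0  1]
  Θ: [-1 -1 -1  1  0  1  0  1]
Echelon form has 3 nonzero rows (pivots: X1,X2,X4)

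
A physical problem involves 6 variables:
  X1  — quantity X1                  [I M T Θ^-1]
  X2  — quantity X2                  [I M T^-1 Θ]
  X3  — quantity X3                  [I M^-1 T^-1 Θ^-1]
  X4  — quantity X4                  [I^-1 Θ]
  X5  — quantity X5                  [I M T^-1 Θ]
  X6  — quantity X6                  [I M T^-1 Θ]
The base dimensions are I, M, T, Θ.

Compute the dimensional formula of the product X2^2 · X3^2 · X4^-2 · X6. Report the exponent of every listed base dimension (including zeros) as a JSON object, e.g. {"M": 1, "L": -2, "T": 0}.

Dimensional matrix (I×M×T×Θ by X1×X2×X3×X4×X5×X6):
  I: [ 1  1  1 -1  1  1]
  M: [ 1  1 -1  0  1  1]
  T: [ 1 -1 -1  0 -1 -1]
  Θ: [-1  1 -1  1  1  1]
  [I]: (2)·1+(2)·1+(-2)·-1+(1)·1 = 7
  [M]: (2)·1+(2)·-1+(-2)·0+(1)·1 = 1
  [T]: (2)·-1+(2)·-1+(-2)·0+(1)·-1 = -5
  [Θ]: (2)·1+(2)·-1+(-2)·1+(1)·1 = -1
⇒ I^7 M T^-5 Θ^-1

{"I": 7, "M": 1, "T": -5, "Θ": -1}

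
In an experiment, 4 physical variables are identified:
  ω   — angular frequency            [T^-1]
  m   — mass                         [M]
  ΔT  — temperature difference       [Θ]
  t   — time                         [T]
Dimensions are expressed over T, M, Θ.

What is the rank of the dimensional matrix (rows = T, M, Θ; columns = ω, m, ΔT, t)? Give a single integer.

3

Dimensional matrix (T×M×Θ by ω×m×ΔT×t):
  T: [-1  0  0  1]
  M: [ 0  1  0  0]
  Θ: [ 0  0  1  0]
Row reduction gives pivot columns ω,m,ΔT; rank = 3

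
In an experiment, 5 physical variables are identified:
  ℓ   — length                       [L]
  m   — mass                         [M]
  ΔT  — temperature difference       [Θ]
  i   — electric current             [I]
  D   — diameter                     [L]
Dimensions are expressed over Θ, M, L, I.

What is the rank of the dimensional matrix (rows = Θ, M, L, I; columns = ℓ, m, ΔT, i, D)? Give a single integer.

Write exponents as rows Θ,M,L,I / cols ℓ,m,ΔT,i,D:
  Θ: [ 0  0  1  0  0]
  M: [ 0  1  0  0  0]
  L: [ 1  0  0  0  1]
  I: [ 0  0  0  1  0]
Row reduction gives pivot columns ℓ,m,ΔT,i; rank = 4

4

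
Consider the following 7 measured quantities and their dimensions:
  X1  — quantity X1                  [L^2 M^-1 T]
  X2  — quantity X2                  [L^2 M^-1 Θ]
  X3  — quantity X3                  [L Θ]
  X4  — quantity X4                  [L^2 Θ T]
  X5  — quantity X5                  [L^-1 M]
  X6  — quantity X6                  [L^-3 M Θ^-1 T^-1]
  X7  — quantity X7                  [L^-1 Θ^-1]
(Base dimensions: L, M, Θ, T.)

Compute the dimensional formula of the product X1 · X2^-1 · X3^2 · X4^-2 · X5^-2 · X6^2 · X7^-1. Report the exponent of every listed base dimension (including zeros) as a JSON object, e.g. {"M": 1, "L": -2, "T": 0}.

{"L": -5, "M": 0, "Θ": -2, "T": -3}

Exponent matrix [L,M,Θ,T] × [X1,X2,X3,X4,X5,X6,X7]:
  L: [ 2  2  1  2 -1 -3 -1]
  M: [-1 -1  0  0  1  1  0]
  Θ: [ 0  1  1  1  0 -1 -1]
  T: [ 1  0  0  1  0 -1  0]
  [L]: (1)·2+(-1)·2+(2)·1+(-2)·2+(-2)·-1+(2)·-3+(-1)·-1 = -5
  [M]: (1)·-1+(-1)·-1+(2)·0+(-2)·0+(-2)·1+(2)·1+(-1)·0 = 0
  [Θ]: (1)·0+(-1)·1+(2)·1+(-2)·1+(-2)·0+(2)·-1+(-1)·-1 = -2
  [T]: (1)·1+(-1)·0+(2)·0+(-2)·1+(-2)·0+(2)·-1+(-1)·0 = -3
⇒ L^-5 Θ^-2 T^-3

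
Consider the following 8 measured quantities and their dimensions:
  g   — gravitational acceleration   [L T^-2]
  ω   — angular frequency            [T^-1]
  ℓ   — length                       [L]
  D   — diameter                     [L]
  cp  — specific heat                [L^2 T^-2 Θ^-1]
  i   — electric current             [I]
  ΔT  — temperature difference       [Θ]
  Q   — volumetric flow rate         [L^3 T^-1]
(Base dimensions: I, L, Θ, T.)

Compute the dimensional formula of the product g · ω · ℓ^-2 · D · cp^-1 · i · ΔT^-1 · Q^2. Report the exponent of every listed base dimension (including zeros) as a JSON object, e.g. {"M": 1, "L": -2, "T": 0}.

Write exponents as rows I,L,Θ,T / cols g,ω,ℓ,D,cp,i,ΔT,Q:
  I: [ 0  0  0  0  0  1  0  0]
  L: [ 1  0  1  1  2  0  0  3]
  Θ: [ 0  0  0  0 -1  0  1  0]
  T: [-2 -1  0  0 -2  0  0 -1]
  [I]: (1)·0+(1)·0+(-2)·0+(1)·0+(-1)·0+(1)·1+(-1)·0+(2)·0 = 1
  [L]: (1)·1+(1)·0+(-2)·1+(1)·1+(-1)·2+(1)·0+(-1)·0+(2)·3 = 4
  [Θ]: (1)·0+(1)·0+(-2)·0+(1)·0+(-1)·-1+(1)·0+(-1)·1+(2)·0 = 0
  [T]: (1)·-2+(1)·-1+(-2)·0+(1)·0+(-1)·-2+(1)·0+(-1)·0+(2)·-1 = -3
⇒ I L^4 T^-3

{"I": 1, "L": 4, "Θ": 0, "T": -3}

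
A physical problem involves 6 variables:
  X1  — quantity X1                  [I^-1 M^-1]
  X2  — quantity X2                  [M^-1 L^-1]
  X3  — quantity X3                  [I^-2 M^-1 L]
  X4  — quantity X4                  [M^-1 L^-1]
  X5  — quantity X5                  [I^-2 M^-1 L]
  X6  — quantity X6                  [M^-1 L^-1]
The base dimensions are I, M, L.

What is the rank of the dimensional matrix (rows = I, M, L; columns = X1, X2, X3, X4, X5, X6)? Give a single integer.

Exponent matrix [I,M,L] × [X1,X2,X3,X4,X5,X6]:
  I: [-1  0 -2  0 -2  0]
  M: [-1 -1 -1 -1 -1 -1]
  L: [ 0 -1  1 -1  1 -1]
Row reduction gives pivot columns X1,X2; rank = 2

2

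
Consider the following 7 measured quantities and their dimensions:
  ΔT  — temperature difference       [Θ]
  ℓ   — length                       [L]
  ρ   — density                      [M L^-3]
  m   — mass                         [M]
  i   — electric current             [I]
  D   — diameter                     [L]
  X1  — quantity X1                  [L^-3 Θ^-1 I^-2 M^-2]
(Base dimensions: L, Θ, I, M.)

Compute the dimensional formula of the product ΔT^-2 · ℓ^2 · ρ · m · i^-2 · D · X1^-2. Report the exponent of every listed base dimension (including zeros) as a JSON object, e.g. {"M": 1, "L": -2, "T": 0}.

{"L": 6, "Θ": 0, "I": 2, "M": 6}

Dimensional matrix (L×Θ×I×M by ΔT×ℓ×ρ×m×i×D×X1):
  L: [ 0  1 -3  0  0  1 -3]
  Θ: [ 1  0  0  0  0  0 -1]
  I: [ 0  0  0  0  1  0 -2]
  M: [ 0  0  1  1  0  0 -2]
  [L]: (-2)·0+(2)·1+(1)·-3+(1)·0+(-2)·0+(1)·1+(-2)·-3 = 6
  [Θ]: (-2)·1+(2)·0+(1)·0+(1)·0+(-2)·0+(1)·0+(-2)·-1 = 0
  [I]: (-2)·0+(2)·0+(1)·0+(1)·0+(-2)·1+(1)·0+(-2)·-2 = 2
  [M]: (-2)·0+(2)·0+(1)·1+(1)·1+(-2)·0+(1)·0+(-2)·-2 = 6
⇒ L^6 I^2 M^6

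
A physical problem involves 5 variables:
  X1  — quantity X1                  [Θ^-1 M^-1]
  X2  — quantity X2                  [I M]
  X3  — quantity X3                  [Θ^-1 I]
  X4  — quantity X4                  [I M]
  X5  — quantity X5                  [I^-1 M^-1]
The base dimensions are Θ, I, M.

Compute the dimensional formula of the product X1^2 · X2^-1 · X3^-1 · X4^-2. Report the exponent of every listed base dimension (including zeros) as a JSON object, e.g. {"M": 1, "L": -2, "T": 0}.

{"Θ": -1, "I": -4, "M": -5}

Write exponents as rows Θ,I,M / cols X1,X2,X3,X4,X5:
  Θ: [-1  0 -1  0  0]
  I: [ 0  1  1  1 -1]
  M: [-1  1  0  1 -1]
  [Θ]: (2)·-1+(-1)·0+(-1)·-1+(-2)·0 = -1
  [I]: (2)·0+(-1)·1+(-1)·1+(-2)·1 = -4
  [M]: (2)·-1+(-1)·1+(-1)·0+(-2)·1 = -5
⇒ Θ^-1 I^-4 M^-5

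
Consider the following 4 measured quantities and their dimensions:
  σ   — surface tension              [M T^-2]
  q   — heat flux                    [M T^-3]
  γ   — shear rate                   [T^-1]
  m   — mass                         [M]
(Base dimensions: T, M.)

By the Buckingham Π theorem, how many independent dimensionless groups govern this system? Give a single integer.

2

Dimensional matrix (T×M by σ×q×γ×m):
  T: [-2 -3 -1  0]
  M: [ 1  1  0  1]
Echelon form has 2 nonzero rows (pivots: σ,q)
n=4, r=2 ⇒ 2 dimensionless groups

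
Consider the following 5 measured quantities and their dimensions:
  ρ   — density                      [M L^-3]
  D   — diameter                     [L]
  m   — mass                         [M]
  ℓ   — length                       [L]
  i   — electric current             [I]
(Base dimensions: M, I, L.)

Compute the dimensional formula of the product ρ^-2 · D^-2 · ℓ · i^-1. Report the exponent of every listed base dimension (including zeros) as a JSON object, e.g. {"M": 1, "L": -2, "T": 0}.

Write exponents as rows M,I,L / cols ρ,D,m,ℓ,i:
  M: [ 1  0  1  0  0]
  I: [ 0  0  0  0  1]
  L: [-3  1  0  1  0]
  [M]: (-2)·1+(-2)·0+(1)·0+(-1)·0 = -2
  [I]: (-2)·0+(-2)·0+(1)·0+(-1)·1 = -1
  [L]: (-2)·-3+(-2)·1+(1)·1+(-1)·0 = 5
⇒ M^-2 I^-1 L^5

{"M": -2, "I": -1, "L": 5}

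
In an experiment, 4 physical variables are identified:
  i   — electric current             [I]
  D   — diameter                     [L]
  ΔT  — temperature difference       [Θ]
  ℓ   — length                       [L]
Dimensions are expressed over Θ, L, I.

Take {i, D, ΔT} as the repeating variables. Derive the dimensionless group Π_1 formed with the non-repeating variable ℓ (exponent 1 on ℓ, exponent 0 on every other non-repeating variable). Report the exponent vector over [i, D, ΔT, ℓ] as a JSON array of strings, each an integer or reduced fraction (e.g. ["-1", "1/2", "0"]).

Dimensional matrix (Θ×L×I by i×D×ΔT×ℓ):
  Θ: [ 0  0  1  0]
  L: [ 0  1  0  1]
  I: [ 1  0  0  0]
RREF → pivots at {i,D,ΔT} ⇒ r = 3
Pivot set = {i,D,ΔT}, free = {ℓ}
RREF:
  r0: [   1    0    0    0]
  r1: [   0    1    0    1]
  r2: [   0    0    1    0]
Fix exponent of ℓ at 1; solve each RREF row for its pivot's exponent:
  r0: exp(i) + (0)·1 = 0 ⇒ exp(i) = 0
  r1: exp(D) + (1)·1 = 0 ⇒ exp(D) = -1
  r2: exp(ΔT) + (0)·1 = 0 ⇒ exp(ΔT) = 0
Π_1 = D^-1 · ℓ

["0", "-1", "0", "1"]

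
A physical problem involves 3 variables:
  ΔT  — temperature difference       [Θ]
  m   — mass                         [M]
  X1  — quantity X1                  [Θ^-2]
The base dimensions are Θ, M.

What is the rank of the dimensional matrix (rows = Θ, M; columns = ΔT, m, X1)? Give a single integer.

2

Exponent matrix [Θ,M] × [ΔT,m,X1]:
  Θ: [ 1  0 -2]
  M: [ 0  1  0]
Echelon form has 2 nonzero rows (pivots: ΔT,m)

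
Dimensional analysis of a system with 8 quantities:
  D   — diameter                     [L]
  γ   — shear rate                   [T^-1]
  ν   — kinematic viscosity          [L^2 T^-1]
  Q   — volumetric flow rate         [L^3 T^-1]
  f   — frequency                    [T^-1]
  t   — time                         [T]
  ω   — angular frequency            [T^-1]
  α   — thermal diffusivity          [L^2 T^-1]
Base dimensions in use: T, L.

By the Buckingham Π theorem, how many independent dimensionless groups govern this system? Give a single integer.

6

Exponent matrix [T,L] × [D,γ,ν,Q,f,t,ω,α]:
  T: [ 0 -1 -1 -1 -1  1 -1 -1]
  L: [ 1  0  2  3  0  0  0  2]
Echelon form has 2 nonzero rows (pivots: D,γ)
Π count = n − r = 8 − 2 = 6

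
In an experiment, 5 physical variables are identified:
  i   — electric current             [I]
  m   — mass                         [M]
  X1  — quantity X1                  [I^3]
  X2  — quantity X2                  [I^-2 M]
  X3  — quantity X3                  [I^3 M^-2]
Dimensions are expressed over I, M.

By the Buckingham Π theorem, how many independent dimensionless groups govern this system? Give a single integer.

Dimensional matrix (I×M by i×m×X1×X2×X3):
  I: [ 1  0  3 -2  3]
  M: [ 0  1  0  1 -2]
Echelon form has 2 nonzero rows (pivots: i,m)
5 vars − rank 2 = 3 Π groups

3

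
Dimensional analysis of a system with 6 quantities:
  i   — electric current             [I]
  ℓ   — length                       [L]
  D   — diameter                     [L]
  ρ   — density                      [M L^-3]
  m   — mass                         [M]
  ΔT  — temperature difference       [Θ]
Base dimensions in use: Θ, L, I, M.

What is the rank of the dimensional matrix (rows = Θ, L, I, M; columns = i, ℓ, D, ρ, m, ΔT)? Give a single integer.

4

Dimensional matrix (Θ×L×I×M by i×ℓ×D×ρ×m×ΔT):
  Θ: [ 0  0  0  0  0  1]
  L: [ 0  1  1 -3  0  0]
  I: [ 1  0  0  0  0  0]
  M: [ 0  0  0  1  1  0]
RREF → pivots at {i,ℓ,ρ,ΔT} ⇒ r = 4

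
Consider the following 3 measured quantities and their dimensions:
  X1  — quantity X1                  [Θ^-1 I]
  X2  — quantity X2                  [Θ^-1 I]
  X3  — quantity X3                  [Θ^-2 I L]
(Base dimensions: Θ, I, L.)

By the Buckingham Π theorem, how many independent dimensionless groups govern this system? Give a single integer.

Dimensional matrix (Θ×I×L by X1×X2×X3):
  Θ: [-1 -1 -2]
  I: [ 1  1  1]
  L: [ 0  0  1]
Row reduction gives pivot columns X1,X3; rank = 2
3 vars − rank 2 = 1 Π group

1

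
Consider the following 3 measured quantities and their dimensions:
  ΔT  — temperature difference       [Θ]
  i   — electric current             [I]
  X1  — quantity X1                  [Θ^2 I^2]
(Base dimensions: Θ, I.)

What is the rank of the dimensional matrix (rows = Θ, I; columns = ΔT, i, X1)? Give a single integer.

2

Write exponents as rows Θ,I / cols ΔT,i,X1:
  Θ: [ 1  0  2]
  I: [ 0  1  2]
Echelon form has 2 nonzero rows (pivots: ΔT,i)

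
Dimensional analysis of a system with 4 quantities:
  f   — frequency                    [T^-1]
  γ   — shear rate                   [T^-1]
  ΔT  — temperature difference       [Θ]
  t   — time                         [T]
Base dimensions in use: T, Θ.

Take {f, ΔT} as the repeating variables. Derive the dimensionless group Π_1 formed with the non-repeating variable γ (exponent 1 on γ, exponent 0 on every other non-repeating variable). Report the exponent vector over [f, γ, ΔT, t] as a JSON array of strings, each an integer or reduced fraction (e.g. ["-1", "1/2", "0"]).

["-1", "1", "0", "0"]

Dimensional matrix (T×Θ by f×γ×ΔT×t):
  T: [-1 -1  0  1]
  Θ: [ 0  0  1  0]
RREF → pivots at {f,ΔT} ⇒ r = 2
Repeat: f,ΔT; free: γ,t
RREF:
  r0: [   1    1    0   -1]
  r1: [   0    0    1    0]
Fix exponent of γ at 1, t at 0; solve each RREF row for its pivot's exponent:
  r0: exp(f) + (1)·1 = 0 ⇒ exp(f) = -1
  r1: exp(ΔT) + (0)·1 = 0 ⇒ exp(ΔT) = 0
Π_1 = f^-1 · γ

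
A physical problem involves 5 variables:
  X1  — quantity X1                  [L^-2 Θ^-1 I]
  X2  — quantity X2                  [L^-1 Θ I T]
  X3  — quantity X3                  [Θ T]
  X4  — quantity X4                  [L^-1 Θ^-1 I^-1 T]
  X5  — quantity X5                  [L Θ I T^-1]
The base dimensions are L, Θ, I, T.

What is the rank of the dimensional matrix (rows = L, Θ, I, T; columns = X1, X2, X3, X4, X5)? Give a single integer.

Exponent matrix [L,Θ,I,T] × [X1,X2,X3,X4,X5]:
  L: [-2 -1  0 -1  1]
  Θ: [-1  1  1 -1  1]
  I: [ 1  1  0 -1  1]
  T: [ 0  1  1  1 -1]
Row reduction gives pivot columns X1,X2,X3; rank = 3

3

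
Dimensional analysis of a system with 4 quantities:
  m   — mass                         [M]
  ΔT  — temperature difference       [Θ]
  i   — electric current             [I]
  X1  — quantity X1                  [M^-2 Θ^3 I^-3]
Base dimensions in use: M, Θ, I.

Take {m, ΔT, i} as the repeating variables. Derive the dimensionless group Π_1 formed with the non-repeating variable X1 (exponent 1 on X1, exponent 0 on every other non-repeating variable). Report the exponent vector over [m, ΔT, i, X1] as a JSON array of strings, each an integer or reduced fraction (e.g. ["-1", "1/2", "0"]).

["2", "-3", "3", "1"]

Write exponents as rows M,Θ,I / cols m,ΔT,i,X1:
  M: [ 1  0  0 -2]
  Θ: [ 0  1  0  3]
  I: [ 0  0  1 -3]
Row reduction gives pivot columns m,ΔT,i; rank = 3
Pivot set = {m,ΔT,i}, free = {X1}
RREF:
  r0: [   1    0    0   -2]
  r1: [   0    1    0    3]
  r2: [   0    0    1   -3]
Fix exponent of X1 at 1; solve each RREF row for its pivot's exponent:
  r0: exp(m) + (-2)·1 = 0 ⇒ exp(m) = 2
  r1: exp(ΔT) + (3)·1 = 0 ⇒ exp(ΔT) = -3
  r2: exp(i) + (-3)·1 = 0 ⇒ exp(i) = 3
Π_1 = m^2 · ΔT^-3 · i^3 · X1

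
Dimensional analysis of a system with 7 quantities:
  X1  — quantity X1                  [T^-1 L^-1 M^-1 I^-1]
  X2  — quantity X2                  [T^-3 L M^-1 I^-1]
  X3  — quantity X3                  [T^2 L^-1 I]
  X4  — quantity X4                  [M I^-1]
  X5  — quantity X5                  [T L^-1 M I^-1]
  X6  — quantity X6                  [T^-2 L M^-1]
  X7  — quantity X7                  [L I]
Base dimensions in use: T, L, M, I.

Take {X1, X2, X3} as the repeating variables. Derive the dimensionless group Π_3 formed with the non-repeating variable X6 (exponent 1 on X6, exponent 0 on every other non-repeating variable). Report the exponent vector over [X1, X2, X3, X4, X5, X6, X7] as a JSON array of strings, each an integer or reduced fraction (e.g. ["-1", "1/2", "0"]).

["1/2", "-3/2", "-1", "0", "0", "1", "0"]

Exponent matrix [T,L,M,I] × [X1,X2,X3,X4,X5,X6,X7]:
  T: [-1 -3  2  0  1 -2  0]
  L: [-1  1 -1  0 -1  1  1]
  M: [-1 -1  0  1  1 -1  0]
  I: [-1 -1  1 -1 -1  0  1]
RREF → pivots at {X1,X2,X3} ⇒ r = 3
Pivot set = {X1,X2,X3}, free = {X4,X5,X6,X7}
RREF:
  r0: [   1    0    0  1/2    1 -1/2   -1]
  r1: [   0    1    0 -3/2   -2  3/2    1]
  r2: [   0    0    1   -2   -2    1    1]
  r3: [   0    0    0    0    0    0    0]
Fix exponent of X6 at 1, X4 at 0, X5 at 0, X7 at 0; solve each RREF row for its pivot's exponent:
  r0: exp(X1) + (-1/2)·1 = 0 ⇒ exp(X1) = 1/2
  r1: exp(X2) + (3/2)·1 = 0 ⇒ exp(X2) = -3/2
  r2: exp(X3) + (1)·1 = 0 ⇒ exp(X3) = -1
Π_3 = X1^(1/2) · X2^(-3/2) · X3^-1 · X6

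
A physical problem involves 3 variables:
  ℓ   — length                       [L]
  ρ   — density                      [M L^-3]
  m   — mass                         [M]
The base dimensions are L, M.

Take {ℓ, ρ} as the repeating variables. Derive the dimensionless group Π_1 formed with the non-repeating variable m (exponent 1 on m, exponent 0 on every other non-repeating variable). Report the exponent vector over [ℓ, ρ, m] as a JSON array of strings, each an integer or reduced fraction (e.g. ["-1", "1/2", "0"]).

Write exponents as rows L,M / cols ℓ,ρ,m:
  L: [ 1 -3  0]
  M: [ 0  1  1]
Echelon form has 2 nonzero rows (pivots: ℓ,ρ)
Pivot set = {ℓ,ρ}, free = {m}
RREF:
  r0: [   1    0    3]
  r1: [   0    1    1]
Fix exponent of m at 1; solve each RREF row for its pivot's exponent:
  r0: exp(ℓ) + (3)·1 = 0 ⇒ exp(ℓ) = -3
  r1: exp(ρ) + (1)·1 = 0 ⇒ exp(ρ) = -1
Π_1 = ℓ^-3 · ρ^-1 · m

["-3", "-1", "1"]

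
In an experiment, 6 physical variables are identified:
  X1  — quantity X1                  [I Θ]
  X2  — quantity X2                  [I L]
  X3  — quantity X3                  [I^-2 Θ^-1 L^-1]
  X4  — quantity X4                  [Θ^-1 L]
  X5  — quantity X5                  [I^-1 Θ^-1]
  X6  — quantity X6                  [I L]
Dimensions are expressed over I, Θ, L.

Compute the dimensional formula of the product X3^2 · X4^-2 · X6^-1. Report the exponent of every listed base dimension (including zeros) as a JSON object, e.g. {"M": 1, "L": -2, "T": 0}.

{"I": -5, "Θ": 0, "L": -5}

Dimensional matrix (I×Θ×L by X1×X2×X3×X4×X5×X6):
  I: [ 1  1 -2  0 -1  1]
  Θ: [ 1  0 -1 -1 -1  0]
  L: [ 0  1 -1  1  0  1]
  [I]: (2)·-2+(-2)·0+(-1)·1 = -5
  [Θ]: (2)·-1+(-2)·-1+(-1)·0 = 0
  [L]: (2)·-1+(-2)·1+(-1)·1 = -5
⇒ I^-5 L^-5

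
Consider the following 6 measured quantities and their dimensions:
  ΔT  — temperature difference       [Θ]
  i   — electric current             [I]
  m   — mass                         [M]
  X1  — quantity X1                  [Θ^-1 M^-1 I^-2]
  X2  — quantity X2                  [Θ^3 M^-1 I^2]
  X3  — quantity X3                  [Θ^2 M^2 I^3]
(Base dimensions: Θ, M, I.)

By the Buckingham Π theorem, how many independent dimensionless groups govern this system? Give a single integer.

Exponent matrix [Θ,M,I] × [ΔT,i,m,X1,X2,X3]:
  Θ: [ 1  0  0 -1  3  2]
  M: [ 0  0  1 -1 -1  2]
  I: [ 0  1  0 -2  2  3]
Echelon form has 3 nonzero rows (pivots: ΔT,i,m)
Π count = n − r = 6 − 3 = 3

3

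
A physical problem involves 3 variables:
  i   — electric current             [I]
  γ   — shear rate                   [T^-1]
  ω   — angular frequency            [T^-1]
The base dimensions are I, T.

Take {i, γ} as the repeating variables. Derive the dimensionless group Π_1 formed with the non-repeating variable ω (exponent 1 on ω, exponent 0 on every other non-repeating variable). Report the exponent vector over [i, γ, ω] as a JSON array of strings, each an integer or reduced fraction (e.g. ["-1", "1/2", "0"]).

Dimensional matrix (I×T by i×γ×ω):
  I: [ 1  0  0]
  T: [ 0 -1 -1]
RREF → pivots at {i,γ} ⇒ r = 2
Repeat: i,γ; free: ω
RREF:
  r0: [   1    0    0]
  r1: [   0    1    1]
Fix exponent of ω at 1; solve each RREF row for its pivot's exponent:
  r0: exp(i) + (0)·1 = 0 ⇒ exp(i) = 0
  r1: exp(γ) + (1)·1 = 0 ⇒ exp(γ) = -1
Π_1 = γ^-1 · ω

["0", "-1", "1"]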